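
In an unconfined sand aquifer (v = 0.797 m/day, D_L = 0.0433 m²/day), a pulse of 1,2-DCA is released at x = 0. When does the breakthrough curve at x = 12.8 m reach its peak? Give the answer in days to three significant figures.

For the 1D instantaneous-source solution, setting ∂C/∂t = 0 at fixed x gives v²t² + 2Dt − x² = 0, so t = (√(D² + v²x²) − D)/v².
√(D² + v²x²) = √(0.0433² + 0.797² × 12.8²) = 10.20; v² = 0.635209.
t = (10.20 − 0.0433)/0.635209 = 16.0 days (vs. the pure-advection estimate x/v = 16.1 d).

16.0 days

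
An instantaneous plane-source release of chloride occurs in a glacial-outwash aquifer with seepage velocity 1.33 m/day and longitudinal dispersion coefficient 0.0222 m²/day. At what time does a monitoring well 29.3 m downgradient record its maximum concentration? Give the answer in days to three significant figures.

For the 1D instantaneous-source solution, setting ∂C/∂t = 0 at fixed x gives v²t² + 2Dt − x² = 0, so t = (√(D² + v²x²) − D)/v².
√(D² + v²x²) = √(0.0222² + 1.33² × 29.3²) = 38.97; v² = 1.7689.
t = (38.97 − 0.0222)/1.7689 = 22.0 days (vs. the pure-advection estimate x/v = 22.0 d).

22.0 days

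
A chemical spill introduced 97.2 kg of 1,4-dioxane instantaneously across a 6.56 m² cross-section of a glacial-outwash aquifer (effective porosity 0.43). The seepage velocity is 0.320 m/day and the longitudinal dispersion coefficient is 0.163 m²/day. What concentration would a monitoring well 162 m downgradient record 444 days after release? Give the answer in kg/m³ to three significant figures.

For an instantaneous plane source, C(x,t) = M/(n_e·A·√(4πDt)) · exp(−(x−vt)²/(4Dt)), with n_e·A the pore (flow) area.
Plume center vt = 0.320 × 444 = 142.08 m, so the well at 162 m is 19.92 m downgradient of the peak.
√(4πDt) = 30.16 m, giving peak height M/(n_e·A·√(4πDt)) = 97.2/(0.43 × 6.56 × 30.16) = 1.143 kg/m³.
(x−vt)²/(4Dt) = (19.92)²/(4 × 0.163 × 444) = 1.371; exp(−1.371) = 0.2539.
C = 1.143 × 0.2539 = 0.290 kg/m³.

0.290 kg/m³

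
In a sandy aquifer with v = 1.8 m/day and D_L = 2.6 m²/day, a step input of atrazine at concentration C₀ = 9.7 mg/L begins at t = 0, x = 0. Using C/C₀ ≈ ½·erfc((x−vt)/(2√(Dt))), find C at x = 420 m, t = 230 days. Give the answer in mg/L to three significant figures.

For a continuous step input, C/C₀ ≈ ½·erfc((x−vt)/(2√(Dt))).
vt = 1.8 × 230 = 414 m and 2√(Dt) = 2√(2.6 × 230) = 48.91 m.
Argument (x−vt)/(2√(Dt)) = (420 − 414)/48.91 = 0.1227; ½·erfc(0.1227) = 0.4311.
C = 9.7 × 0.4311 = 4.18 mg/L.

4.18 mg/L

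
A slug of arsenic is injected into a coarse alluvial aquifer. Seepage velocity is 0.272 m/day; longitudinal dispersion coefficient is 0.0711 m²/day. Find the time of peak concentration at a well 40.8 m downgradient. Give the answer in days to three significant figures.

149 days

For the 1D instantaneous-source solution, setting ∂C/∂t = 0 at fixed x gives v²t² + 2Dt − x² = 0, so t = (√(D² + v²x²) − D)/v².
√(D² + v²x²) = √(0.0711² + 0.272² × 40.8²) = 11.10; v² = 0.073984.
t = (11.10 − 0.0711)/0.073984 = 149 days (vs. the pure-advection estimate x/v = 150 d).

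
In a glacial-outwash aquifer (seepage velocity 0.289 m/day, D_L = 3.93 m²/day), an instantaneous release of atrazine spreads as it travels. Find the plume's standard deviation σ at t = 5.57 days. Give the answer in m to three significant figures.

6.62 m

Dispersive spreading gives a Gaussian with σ² = 2Dt; advection only shifts the center.
σ = √(2 × 3.93 × 5.57) = 6.62 m.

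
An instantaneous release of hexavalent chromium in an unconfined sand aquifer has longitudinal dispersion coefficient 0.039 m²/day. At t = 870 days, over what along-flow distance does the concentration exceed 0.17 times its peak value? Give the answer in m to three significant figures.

31.0 m

The plume is Gaussian with σ = √(2Dt) = √(2 × 0.039 × 870) = 8.238 m.
C/C_peak = exp(−Δx²/(2σ²)) = 0.17 ⇒ Δx = σ·√(−2 ln 0.17) = 8.238 × 1.883 = 15.51 m.
Width = 2Δx = 31.0 m.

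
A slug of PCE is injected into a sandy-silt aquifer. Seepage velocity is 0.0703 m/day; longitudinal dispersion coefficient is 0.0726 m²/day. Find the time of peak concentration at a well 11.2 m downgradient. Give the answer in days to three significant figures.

For the 1D instantaneous-source solution, setting ∂C/∂t = 0 at fixed x gives v²t² + 2Dt − x² = 0, so t = (√(D² + v²x²) − D)/v².
√(D² + v²x²) = √(0.0726² + 0.0703² × 11.2²) = 0.7907; v² = 0.00494209.
t = (0.7907 − 0.0726)/0.00494209 = 145 days (vs. the pure-advection estimate x/v = 159 d).

145 days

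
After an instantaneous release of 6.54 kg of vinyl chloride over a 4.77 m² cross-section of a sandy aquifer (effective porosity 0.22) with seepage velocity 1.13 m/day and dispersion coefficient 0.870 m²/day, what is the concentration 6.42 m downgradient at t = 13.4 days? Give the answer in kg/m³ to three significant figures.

0.101 kg/m³

For an instantaneous plane source, C(x,t) = M/(n_e·A·√(4πDt)) · exp(−(x−vt)²/(4Dt)), with n_e·A the pore (flow) area.
Plume center vt = 1.13 × 13.4 = 15.142 m, so the well at 6.42 m is 8.722 m upgradient of the peak.
√(4πDt) = 12.10 m, giving peak height M/(n_e·A·√(4πDt)) = 6.54/(0.22 × 4.77 × 12.10) = 0.5151 kg/m³.
(x−vt)²/(4Dt) = (-8.722)²/(4 × 0.870 × 13.4) = 1.631; exp(−1.631) = 0.1957.
C = 0.5151 × 0.1957 = 0.101 kg/m³.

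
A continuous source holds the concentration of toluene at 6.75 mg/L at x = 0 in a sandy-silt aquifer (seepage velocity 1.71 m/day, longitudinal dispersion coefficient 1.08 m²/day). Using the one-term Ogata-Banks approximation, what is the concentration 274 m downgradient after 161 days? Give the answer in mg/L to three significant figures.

For a continuous step input, C/C₀ ≈ ½·erfc((x−vt)/(2√(Dt))).
vt = 1.71 × 161 = 275.31 m and 2√(Dt) = 2√(1.08 × 161) = 26.37 m.
Argument (x−vt)/(2√(Dt)) = (274 − 275.31)/26.37 = -0.04968; ½·erfc(-0.04968) = 0.5280.
C = 6.75 × 0.5280 = 3.56 mg/L.

3.56 mg/L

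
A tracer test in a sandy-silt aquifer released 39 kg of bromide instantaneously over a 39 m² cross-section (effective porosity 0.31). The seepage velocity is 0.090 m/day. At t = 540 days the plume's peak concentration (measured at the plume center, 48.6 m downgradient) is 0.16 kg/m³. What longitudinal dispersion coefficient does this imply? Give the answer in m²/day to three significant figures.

At the plume center C_max = M/(n_e·A·√(4πDt)), so D = M²/(4πt·(n_e·A·C_max)²).
n_e·A·C_max = 0.31 × 39 × 0.16 = 1.934 kg/m.
D = 39²/(4π × 540 × 1.934²) = 0.0599 m²/day.

0.0599 m²/day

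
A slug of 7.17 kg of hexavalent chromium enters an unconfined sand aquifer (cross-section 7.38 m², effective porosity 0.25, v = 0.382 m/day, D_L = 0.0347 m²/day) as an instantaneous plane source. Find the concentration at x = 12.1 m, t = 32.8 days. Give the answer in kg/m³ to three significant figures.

For an instantaneous plane source, C(x,t) = M/(n_e·A·√(4πDt)) · exp(−(x−vt)²/(4Dt)), with n_e·A the pore (flow) area.
Plume center vt = 0.382 × 32.8 = 12.5296 m, so the well at 12.1 m is 0.4296 m upgradient of the peak.
√(4πDt) = 3.782 m, giving peak height M/(n_e·A·√(4πDt)) = 7.17/(0.25 × 7.38 × 3.782) = 1.028 kg/m³.
(x−vt)²/(4Dt) = (-0.4296)²/(4 × 0.0347 × 32.8) = 0.04054; exp(−0.04054) = 0.9603.
C = 1.028 × 0.9603 = 0.987 kg/m³.

0.987 kg/m³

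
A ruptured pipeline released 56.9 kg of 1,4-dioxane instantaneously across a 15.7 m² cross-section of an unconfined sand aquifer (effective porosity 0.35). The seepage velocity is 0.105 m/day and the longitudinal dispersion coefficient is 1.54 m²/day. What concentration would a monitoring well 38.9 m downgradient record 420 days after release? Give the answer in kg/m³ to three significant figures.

0.114 kg/m³

For an instantaneous plane source, C(x,t) = M/(n_e·A·√(4πDt)) · exp(−(x−vt)²/(4Dt)), with n_e·A the pore (flow) area.
Plume center vt = 0.105 × 420 = 44.1 m, so the well at 38.9 m is 5.2 m upgradient of the peak.
√(4πDt) = 90.16 m, giving peak height M/(n_e·A·√(4πDt)) = 56.9/(0.35 × 15.7 × 90.16) = 0.1148 kg/m³.
(x−vt)²/(4Dt) = (-5.2)²/(4 × 1.54 × 420) = 0.01045; exp(−0.01045) = 0.9896.
C = 0.1148 × 0.9896 = 0.114 kg/m³.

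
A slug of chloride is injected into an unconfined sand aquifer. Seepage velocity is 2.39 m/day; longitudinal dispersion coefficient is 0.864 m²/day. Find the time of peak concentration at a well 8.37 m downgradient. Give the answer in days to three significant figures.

3.35 days

For the 1D instantaneous-source solution, setting ∂C/∂t = 0 at fixed x gives v²t² + 2Dt − x² = 0, so t = (√(D² + v²x²) − D)/v².
√(D² + v²x²) = √(0.864² + 2.39² × 8.37²) = 20.02; v² = 5.7121.
t = (20.02 − 0.864)/5.7121 = 3.35 days (vs. the pure-advection estimate x/v = 3.50 d).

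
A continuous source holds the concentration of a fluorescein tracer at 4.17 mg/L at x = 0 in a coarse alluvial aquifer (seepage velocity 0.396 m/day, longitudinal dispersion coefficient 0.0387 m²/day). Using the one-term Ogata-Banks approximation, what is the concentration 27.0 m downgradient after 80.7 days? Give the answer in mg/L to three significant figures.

For a continuous step input, C/C₀ ≈ ½·erfc((x−vt)/(2√(Dt))).
vt = 0.396 × 80.7 = 31.9572 m and 2√(Dt) = 2√(0.0387 × 80.7) = 3.534 m.
Argument (x−vt)/(2√(Dt)) = (27.0 − 31.9572)/3.534 = -1.403; ½·erfc(-1.403) = 0.9764.
C = 4.17 × 0.9764 = 4.07 mg/L.

4.07 mg/L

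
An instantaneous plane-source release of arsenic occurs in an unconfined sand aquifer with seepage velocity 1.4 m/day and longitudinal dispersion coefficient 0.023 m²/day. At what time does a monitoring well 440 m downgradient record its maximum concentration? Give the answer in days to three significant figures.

For the 1D instantaneous-source solution, setting ∂C/∂t = 0 at fixed x gives v²t² + 2Dt − x² = 0, so t = (√(D² + v²x²) − D)/v².
√(D² + v²x²) = √(0.023² + 1.4² × 440²) = 616.0; v² = 1.96.
t = (616.0 − 0.023)/1.96 = 314 days (vs. the pure-advection estimate x/v = 314 d).

314 days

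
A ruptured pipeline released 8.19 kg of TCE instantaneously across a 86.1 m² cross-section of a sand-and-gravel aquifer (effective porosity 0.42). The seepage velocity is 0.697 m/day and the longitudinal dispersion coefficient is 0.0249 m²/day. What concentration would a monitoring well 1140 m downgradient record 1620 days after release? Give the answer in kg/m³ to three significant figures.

0.00484 kg/m³

For an instantaneous plane source, C(x,t) = M/(n_e·A·√(4πDt)) · exp(−(x−vt)²/(4Dt)), with n_e·A the pore (flow) area.
Plume center vt = 0.697 × 1620 = 1129.14 m, so the well at 1140 m is 10.86 m downgradient of the peak.
√(4πDt) = 22.51 m, giving peak height M/(n_e·A·√(4πDt)) = 8.19/(0.42 × 86.1 × 22.51) = 0.01006 kg/m³.
(x−vt)²/(4Dt) = (10.86)²/(4 × 0.0249 × 1620) = 0.7309; exp(−0.7309) = 0.4815.
C = 0.01006 × 0.4815 = 0.00484 kg/m³.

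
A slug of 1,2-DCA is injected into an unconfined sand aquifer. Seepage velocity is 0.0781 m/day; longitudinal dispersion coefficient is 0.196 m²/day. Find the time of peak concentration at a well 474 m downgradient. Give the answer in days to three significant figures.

6040 days

For the 1D instantaneous-source solution, setting ∂C/∂t = 0 at fixed x gives v²t² + 2Dt − x² = 0, so t = (√(D² + v²x²) − D)/v².
√(D² + v²x²) = √(0.196² + 0.0781² × 474²) = 37.02; v² = 0.00609961.
t = (37.02 − 0.196)/0.00609961 = 6040 days (vs. the pure-advection estimate x/v = 6070 d).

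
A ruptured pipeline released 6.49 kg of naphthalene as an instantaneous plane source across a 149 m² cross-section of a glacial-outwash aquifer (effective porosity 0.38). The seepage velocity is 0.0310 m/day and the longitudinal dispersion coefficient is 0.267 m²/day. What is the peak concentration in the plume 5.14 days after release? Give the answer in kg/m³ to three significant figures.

0.0276 kg/m³

The peak of an instantaneous 1D plume sits at x = vt; there the Gaussian factor is 1 and C_max = M/(n_e·A·√(4πDt)), where n_e·A is the pore area the mass is dissolved in.
√(4πDt) = √(4π × 0.267 × 5.14) = 4.153 m, so C_max = 6.49/(0.38 × 149 × 4.153) = 0.0276 kg/m³.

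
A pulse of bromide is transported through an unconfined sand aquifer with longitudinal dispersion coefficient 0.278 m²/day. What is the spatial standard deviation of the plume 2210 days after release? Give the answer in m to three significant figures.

Dispersive spreading gives a Gaussian with σ² = 2Dt; advection only shifts the center.
σ = √(2 × 0.278 × 2210) = 35.1 m.

35.1 m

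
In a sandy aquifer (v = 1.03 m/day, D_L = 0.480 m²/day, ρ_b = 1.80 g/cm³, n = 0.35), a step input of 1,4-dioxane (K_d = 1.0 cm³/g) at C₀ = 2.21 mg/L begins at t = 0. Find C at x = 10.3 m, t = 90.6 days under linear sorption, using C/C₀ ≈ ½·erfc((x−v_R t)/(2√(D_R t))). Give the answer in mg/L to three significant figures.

Retardation factor R = 1 + ρ_b·K_d/n = 1 + 1.80 × 1.0/0.35 = 6.143.
Sorption retards both mechanisms: v_R = v/R = 0.1677 m/day, D_R = D/R = 0.07814 m²/day.
v_R·t = 0.1677 × 90.6 = 15.19362 m; 2√(D_R t) = 5.321 m; argument = (10.3 − 15.19362)/5.321 = -0.9197.
C = C₀ × ½·erfc(-0.9197) = 2.21 × 0.9033 = 2.00 mg/L.

2.00 mg/L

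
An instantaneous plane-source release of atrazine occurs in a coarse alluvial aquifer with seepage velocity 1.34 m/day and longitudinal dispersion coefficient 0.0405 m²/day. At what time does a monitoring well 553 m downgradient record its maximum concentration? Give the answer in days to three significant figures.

For the 1D instantaneous-source solution, setting ∂C/∂t = 0 at fixed x gives v²t² + 2Dt − x² = 0, so t = (√(D² + v²x²) − D)/v².
√(D² + v²x²) = √(0.0405² + 1.34² × 553²) = 741.0; v² = 1.7956.
t = (741.0 − 0.0405)/1.7956 = 413 days (vs. the pure-advection estimate x/v = 413 d).

413 days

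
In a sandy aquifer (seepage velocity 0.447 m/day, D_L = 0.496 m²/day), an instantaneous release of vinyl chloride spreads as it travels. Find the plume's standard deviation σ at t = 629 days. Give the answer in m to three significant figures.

25.0 m

Dispersive spreading gives a Gaussian with σ² = 2Dt; advection only shifts the center.
σ = √(2 × 0.496 × 629) = 25.0 m.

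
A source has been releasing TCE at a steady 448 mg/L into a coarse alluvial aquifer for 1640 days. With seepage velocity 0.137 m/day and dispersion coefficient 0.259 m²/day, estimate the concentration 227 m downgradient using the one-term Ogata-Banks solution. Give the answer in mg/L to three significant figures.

210 mg/L

For a continuous step input, C/C₀ ≈ ½·erfc((x−vt)/(2√(Dt))).
vt = 0.137 × 1640 = 224.68 m and 2√(Dt) = 2√(0.259 × 1640) = 41.22 m.
Argument (x−vt)/(2√(Dt)) = (227 − 224.68)/41.22 = 0.05628; ½·erfc(0.05628) = 0.4683.
C = 448 × 0.4683 = 210 mg/L.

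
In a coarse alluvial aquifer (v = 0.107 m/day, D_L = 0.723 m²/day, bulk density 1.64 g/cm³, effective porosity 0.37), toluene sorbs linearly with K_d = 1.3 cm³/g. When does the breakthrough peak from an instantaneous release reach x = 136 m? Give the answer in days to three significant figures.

8180 days

Retardation factor R = 1 + ρ_b·K_d/n = 1 + 1.64 × 1.3/0.37 = 6.762.
Sorption retards both mechanisms: v_R = v/R = 0.01582 m/day, D_R = D/R = 0.1069 m²/day.
Peak time from v_R²t² + 2D_R t − x² = 0: t = (√(D_R² + v_R²x²) − D_R)/v_R².
√(D_R² + v_R²x²) = √(0.1069² + 0.01582² × 136²) = 2.154; v_R² = 0.0002503.
t = (2.154 − 0.1069)/0.0002503 = 8180 days.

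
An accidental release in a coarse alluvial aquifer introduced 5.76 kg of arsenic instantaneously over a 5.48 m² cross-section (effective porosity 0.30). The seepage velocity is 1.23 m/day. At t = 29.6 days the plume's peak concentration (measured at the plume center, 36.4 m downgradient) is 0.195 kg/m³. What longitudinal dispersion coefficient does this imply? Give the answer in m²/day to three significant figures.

At the plume center C_max = M/(n_e·A·√(4πDt)), so D = M²/(4πt·(n_e·A·C_max)²).
n_e·A·C_max = 0.30 × 5.48 × 0.195 = 0.3206 kg/m.
D = 5.76²/(4π × 29.6 × 0.3206²) = 0.868 m²/day.

0.868 m²/day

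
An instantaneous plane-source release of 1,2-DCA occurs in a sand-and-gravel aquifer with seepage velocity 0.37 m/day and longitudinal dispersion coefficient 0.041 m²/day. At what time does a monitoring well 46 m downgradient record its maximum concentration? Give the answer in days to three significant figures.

For the 1D instantaneous-source solution, setting ∂C/∂t = 0 at fixed x gives v²t² + 2Dt − x² = 0, so t = (√(D² + v²x²) − D)/v².
√(D² + v²x²) = √(0.041² + 0.37² × 46²) = 17.02; v² = 0.1369.
t = (17.02 − 0.041)/0.1369 = 124 days (vs. the pure-advection estimate x/v = 124 d).

124 days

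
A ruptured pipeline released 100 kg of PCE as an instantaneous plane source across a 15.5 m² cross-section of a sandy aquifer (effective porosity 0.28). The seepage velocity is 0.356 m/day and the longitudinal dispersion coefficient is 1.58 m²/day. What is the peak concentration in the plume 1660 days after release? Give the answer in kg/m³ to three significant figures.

0.127 kg/m³

The peak of an instantaneous 1D plume sits at x = vt; there the Gaussian factor is 1 and C_max = M/(n_e·A·√(4πDt)), where n_e·A is the pore area the mass is dissolved in.
√(4πDt) = √(4π × 1.58 × 1660) = 181.5 m, so C_max = 100/(0.28 × 15.5 × 181.5) = 0.127 kg/m³.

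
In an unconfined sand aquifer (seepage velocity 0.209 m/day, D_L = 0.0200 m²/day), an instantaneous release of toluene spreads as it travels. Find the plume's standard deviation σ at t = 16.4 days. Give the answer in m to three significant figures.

0.810 m

Dispersive spreading gives a Gaussian with σ² = 2Dt; advection only shifts the center.
σ = √(2 × 0.0200 × 16.4) = 0.810 m.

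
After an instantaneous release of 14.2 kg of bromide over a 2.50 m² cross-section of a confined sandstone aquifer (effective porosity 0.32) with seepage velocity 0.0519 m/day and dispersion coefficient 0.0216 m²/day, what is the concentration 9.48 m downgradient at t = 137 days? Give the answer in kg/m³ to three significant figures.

1.81 kg/m³

For an instantaneous plane source, C(x,t) = M/(n_e·A·√(4πDt)) · exp(−(x−vt)²/(4Dt)), with n_e·A the pore (flow) area.
Plume center vt = 0.0519 × 137 = 7.1103 m, so the well at 9.48 m is 2.3697 m downgradient of the peak.
√(4πDt) = 6.098 m, giving peak height M/(n_e·A·√(4πDt)) = 14.2/(0.32 × 2.50 × 6.098) = 2.911 kg/m³.
(x−vt)²/(4Dt) = (2.3697)²/(4 × 0.0216 × 137) = 0.4744; exp(−0.4744) = 0.6223.
C = 2.911 × 0.6223 = 1.81 kg/m³.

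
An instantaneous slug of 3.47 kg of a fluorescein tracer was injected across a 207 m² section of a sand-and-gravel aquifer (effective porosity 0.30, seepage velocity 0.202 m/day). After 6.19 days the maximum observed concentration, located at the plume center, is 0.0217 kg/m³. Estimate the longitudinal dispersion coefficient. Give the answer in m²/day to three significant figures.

At the plume center C_max = M/(n_e·A·√(4πDt)), so D = M²/(4πt·(n_e·A·C_max)²).
n_e·A·C_max = 0.30 × 207 × 0.0217 = 1.348 kg/m.
D = 3.47²/(4π × 6.19 × 1.348²) = 0.0852 m²/day.

0.0852 m²/day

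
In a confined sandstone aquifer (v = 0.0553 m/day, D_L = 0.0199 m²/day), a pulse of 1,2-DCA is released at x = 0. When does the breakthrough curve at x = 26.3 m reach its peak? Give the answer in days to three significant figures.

For the 1D instantaneous-source solution, setting ∂C/∂t = 0 at fixed x gives v²t² + 2Dt − x² = 0, so t = (√(D² + v²x²) − D)/v².
√(D² + v²x²) = √(0.0199² + 0.0553² × 26.3²) = 1.455; v² = 0.00305809.
t = (1.455 − 0.0199)/0.00305809 = 469 days (vs. the pure-advection estimate x/v = 476 d).

469 days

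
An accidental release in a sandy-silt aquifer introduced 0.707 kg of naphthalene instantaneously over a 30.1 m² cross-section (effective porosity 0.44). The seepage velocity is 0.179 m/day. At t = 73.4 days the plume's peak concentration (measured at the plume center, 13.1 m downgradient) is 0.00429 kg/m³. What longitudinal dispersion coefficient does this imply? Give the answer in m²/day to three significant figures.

At the plume center C_max = M/(n_e·A·√(4πDt)), so D = M²/(4πt·(n_e·A·C_max)²).
n_e·A·C_max = 0.44 × 30.1 × 0.00429 = 0.05682 kg/m.
D = 0.707²/(4π × 73.4 × 0.05682²) = 0.168 m²/day.

0.168 m²/day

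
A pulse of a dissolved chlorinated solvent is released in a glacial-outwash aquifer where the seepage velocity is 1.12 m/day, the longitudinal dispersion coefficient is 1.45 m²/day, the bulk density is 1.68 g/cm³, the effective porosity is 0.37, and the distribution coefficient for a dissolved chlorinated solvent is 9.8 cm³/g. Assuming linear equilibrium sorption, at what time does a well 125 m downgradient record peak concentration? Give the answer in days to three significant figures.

Retardation factor R = 1 + ρ_b·K_d/n = 1 + 1.68 × 9.8/0.37 = 45.50.
Sorption retards both mechanisms: v_R = v/R = 0.02462 m/day, D_R = D/R = 0.03187 m²/day.
Peak time from v_R²t² + 2D_R t − x² = 0: t = (√(D_R² + v_R²x²) − D_R)/v_R².
√(D_R² + v_R²x²) = √(0.03187² + 0.02462² × 125²) = 3.078; v_R² = 0.0006061.
t = (3.078 − 0.03187)/0.0006061 = 5030 days.

5030 days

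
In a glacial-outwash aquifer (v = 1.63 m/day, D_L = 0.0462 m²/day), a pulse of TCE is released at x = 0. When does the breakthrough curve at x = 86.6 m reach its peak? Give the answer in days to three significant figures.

For the 1D instantaneous-source solution, setting ∂C/∂t = 0 at fixed x gives v²t² + 2Dt − x² = 0, so t = (√(D² + v²x²) − D)/v².
√(D² + v²x²) = √(0.0462² + 1.63² × 86.6²) = 141.2; v² = 2.6569.
t = (141.2 − 0.0462)/2.6569 = 53.1 days (vs. the pure-advection estimate x/v = 53.1 d).

53.1 days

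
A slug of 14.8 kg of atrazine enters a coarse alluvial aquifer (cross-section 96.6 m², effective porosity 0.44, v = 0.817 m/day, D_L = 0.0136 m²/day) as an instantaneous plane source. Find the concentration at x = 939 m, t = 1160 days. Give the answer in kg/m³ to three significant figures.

For an instantaneous plane source, C(x,t) = M/(n_e·A·√(4πDt)) · exp(−(x−vt)²/(4Dt)), with n_e·A the pore (flow) area.
Plume center vt = 0.817 × 1160 = 947.72 m, so the well at 939 m is 8.72 m upgradient of the peak.
√(4πDt) = 14.08 m, giving peak height M/(n_e·A·√(4πDt)) = 14.8/(0.44 × 96.6 × 14.08) = 0.02473 kg/m³.
(x−vt)²/(4Dt) = (-8.72)²/(4 × 0.0136 × 1160) = 1.205; exp(−1.205) = 0.2997.
C = 0.02473 × 0.2997 = 0.00741 kg/m³.

0.00741 kg/m³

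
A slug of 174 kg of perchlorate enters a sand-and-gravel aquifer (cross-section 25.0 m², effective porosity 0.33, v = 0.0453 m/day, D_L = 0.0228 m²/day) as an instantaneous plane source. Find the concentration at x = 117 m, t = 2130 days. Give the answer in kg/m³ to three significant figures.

0.0979 kg/m³

For an instantaneous plane source, C(x,t) = M/(n_e·A·√(4πDt)) · exp(−(x−vt)²/(4Dt)), with n_e·A the pore (flow) area.
Plume center vt = 0.0453 × 2130 = 96.489 m, so the well at 117 m is 20.511 m downgradient of the peak.
√(4πDt) = 24.70 m, giving peak height M/(n_e·A·√(4πDt)) = 174/(0.33 × 25.0 × 24.70) = 0.8539 kg/m³.
(x−vt)²/(4Dt) = (20.511)²/(4 × 0.0228 × 2130) = 2.166; exp(−2.166) = 0.1146.
C = 0.8539 × 0.1146 = 0.0979 kg/m³.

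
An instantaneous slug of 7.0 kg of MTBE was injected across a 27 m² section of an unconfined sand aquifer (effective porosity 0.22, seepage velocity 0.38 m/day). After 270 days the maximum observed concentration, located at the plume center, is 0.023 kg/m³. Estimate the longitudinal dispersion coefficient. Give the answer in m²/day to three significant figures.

0.774 m²/day

At the plume center C_max = M/(n_e·A·√(4πDt)), so D = M²/(4πt·(n_e·A·C_max)²).
n_e·A·C_max = 0.22 × 27 × 0.023 = 0.1366 kg/m.
D = 7.0²/(4π × 270 × 0.1366²) = 0.774 m²/day.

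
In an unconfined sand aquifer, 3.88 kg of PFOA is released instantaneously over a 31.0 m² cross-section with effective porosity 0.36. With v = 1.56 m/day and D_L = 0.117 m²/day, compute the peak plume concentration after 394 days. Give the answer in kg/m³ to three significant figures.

The peak of an instantaneous 1D plume sits at x = vt; there the Gaussian factor is 1 and C_max = M/(n_e·A·√(4πDt)), where n_e·A is the pore area the mass is dissolved in.
√(4πDt) = √(4π × 0.117 × 394) = 24.07 m, so C_max = 3.88/(0.36 × 31.0 × 24.07) = 0.0144 kg/m³.

0.0144 kg/m³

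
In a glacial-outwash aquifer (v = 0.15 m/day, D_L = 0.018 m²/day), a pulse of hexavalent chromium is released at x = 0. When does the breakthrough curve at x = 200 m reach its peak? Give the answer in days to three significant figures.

For the 1D instantaneous-source solution, setting ∂C/∂t = 0 at fixed x gives v²t² + 2Dt − x² = 0, so t = (√(D² + v²x²) − D)/v².
√(D² + v²x²) = √(0.018² + 0.15² × 200²) = 30.00; v² = 0.0225.
t = (30.00 − 0.018)/0.0225 = 1330 days (vs. the pure-advection estimate x/v = 1330 d).

1330 days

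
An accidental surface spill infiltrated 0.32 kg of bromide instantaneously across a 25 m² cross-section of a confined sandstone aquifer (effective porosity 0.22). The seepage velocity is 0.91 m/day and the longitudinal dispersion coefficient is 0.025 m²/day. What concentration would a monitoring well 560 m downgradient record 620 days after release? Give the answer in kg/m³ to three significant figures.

0.00314 kg/m³

For an instantaneous plane source, C(x,t) = M/(n_e·A·√(4πDt)) · exp(−(x−vt)²/(4Dt)), with n_e·A the pore (flow) area.
Plume center vt = 0.91 × 620 = 564.2 m, so the well at 560 m is 4.2 m upgradient of the peak.
√(4πDt) = 13.96 m, giving peak height M/(n_e·A·√(4πDt)) = 0.32/(0.22 × 25 × 13.96) = 0.004168 kg/m³.
(x−vt)²/(4Dt) = (-4.2)²/(4 × 0.025 × 620) = 0.2845; exp(−0.2845) = 0.7524.
C = 0.004168 × 0.7524 = 0.00314 kg/m³.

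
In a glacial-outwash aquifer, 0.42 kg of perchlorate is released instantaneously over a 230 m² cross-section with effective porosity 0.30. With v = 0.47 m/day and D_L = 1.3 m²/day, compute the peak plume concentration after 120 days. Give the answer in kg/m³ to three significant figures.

0.000137 kg/m³

The peak of an instantaneous 1D plume sits at x = vt; there the Gaussian factor is 1 and C_max = M/(n_e·A·√(4πDt)), where n_e·A is the pore area the mass is dissolved in.
√(4πDt) = √(4π × 1.3 × 120) = 44.28 m, so C_max = 0.42/(0.30 × 230 × 44.28) = 0.000137 kg/m³.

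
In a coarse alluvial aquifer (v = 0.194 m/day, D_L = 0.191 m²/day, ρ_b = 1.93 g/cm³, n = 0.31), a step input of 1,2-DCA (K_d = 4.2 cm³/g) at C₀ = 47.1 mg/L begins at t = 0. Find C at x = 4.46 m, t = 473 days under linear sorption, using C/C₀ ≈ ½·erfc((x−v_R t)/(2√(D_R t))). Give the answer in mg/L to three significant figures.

Retardation factor R = 1 + ρ_b·K_d/n = 1 + 1.93 × 4.2/0.31 = 27.15.
Sorption retards both mechanisms: v_R = v/R = 0.007145 m/day, D_R = D/R = 0.007035 m²/day.
v_R·t = 0.007145 × 473 = 3.379585 m; 2√(D_R t) = 3.648 m; argument = (4.46 − 3.379585)/3.648 = 0.2962.
C = C₀ × ½·erfc(0.2962) = 47.1 × 0.3376 = 15.9 mg/L.

15.9 mg/L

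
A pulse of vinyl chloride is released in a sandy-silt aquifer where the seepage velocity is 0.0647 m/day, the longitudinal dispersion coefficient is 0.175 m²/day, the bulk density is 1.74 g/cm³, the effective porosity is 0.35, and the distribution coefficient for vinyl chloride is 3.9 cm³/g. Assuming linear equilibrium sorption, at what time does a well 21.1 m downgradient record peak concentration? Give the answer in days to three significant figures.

Retardation factor R = 1 + ρ_b·K_d/n = 1 + 1.74 × 3.9/0.35 = 20.39.
Sorption retards both mechanisms: v_R = v/R = 0.003173 m/day, D_R = D/R = 0.008583 m²/day.
Peak time from v_R²t² + 2D_R t − x² = 0: t = (√(D_R² + v_R²x²) − D_R)/v_R².
√(D_R² + v_R²x²) = √(0.008583² + 0.003173² × 21.1²) = 0.06750; v_R² = 1.007e-05.
t = (0.06750 − 0.008583)/1.007e-05 = 5850 days.

5850 days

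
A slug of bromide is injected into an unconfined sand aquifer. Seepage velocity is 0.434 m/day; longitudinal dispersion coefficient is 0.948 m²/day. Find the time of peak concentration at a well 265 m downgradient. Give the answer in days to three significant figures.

606 days

For the 1D instantaneous-source solution, setting ∂C/∂t = 0 at fixed x gives v²t² + 2Dt − x² = 0, so t = (√(D² + v²x²) − D)/v².
√(D² + v²x²) = √(0.948² + 0.434² × 265²) = 115.0; v² = 0.188356.
t = (115.0 − 0.948)/0.188356 = 606 days (vs. the pure-advection estimate x/v = 611 d).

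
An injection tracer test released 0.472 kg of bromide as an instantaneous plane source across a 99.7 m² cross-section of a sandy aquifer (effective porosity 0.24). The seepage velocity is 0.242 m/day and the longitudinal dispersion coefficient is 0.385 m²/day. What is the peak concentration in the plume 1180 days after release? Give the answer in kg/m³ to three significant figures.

The peak of an instantaneous 1D plume sits at x = vt; there the Gaussian factor is 1 and C_max = M/(n_e·A·√(4πDt)), where n_e·A is the pore area the mass is dissolved in.
√(4πDt) = √(4π × 0.385 × 1180) = 75.56 m, so C_max = 0.472/(0.24 × 99.7 × 75.56) = 0.000261 kg/m³.

0.000261 kg/m³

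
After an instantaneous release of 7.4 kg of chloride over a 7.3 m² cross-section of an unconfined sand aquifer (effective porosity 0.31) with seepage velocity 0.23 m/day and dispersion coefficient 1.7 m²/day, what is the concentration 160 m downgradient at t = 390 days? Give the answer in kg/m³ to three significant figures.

For an instantaneous plane source, C(x,t) = M/(n_e·A·√(4πDt)) · exp(−(x−vt)²/(4Dt)), with n_e·A the pore (flow) area.
Plume center vt = 0.23 × 390 = 89.7 m, so the well at 160 m is 70.3 m downgradient of the peak.
√(4πDt) = 91.28 m, giving peak height M/(n_e·A·√(4πDt)) = 7.4/(0.31 × 7.3 × 91.28) = 0.03582 kg/m³.
(x−vt)²/(4Dt) = (70.3)²/(4 × 1.7 × 390) = 1.864; exp(−1.864) = 0.1551.
C = 0.03582 × 0.1551 = 0.00556 kg/m³.

0.00556 kg/m³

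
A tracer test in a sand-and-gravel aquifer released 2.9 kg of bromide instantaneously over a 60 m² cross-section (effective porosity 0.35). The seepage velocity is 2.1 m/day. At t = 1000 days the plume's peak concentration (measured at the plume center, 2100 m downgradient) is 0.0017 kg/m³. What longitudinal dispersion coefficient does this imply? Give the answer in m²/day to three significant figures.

At the plume center C_max = M/(n_e·A·√(4πDt)), so D = M²/(4πt·(n_e·A·C_max)²).
n_e·A·C_max = 0.35 × 60 × 0.0017 = 0.03570 kg/m.
D = 2.9²/(4π × 1000 × 0.03570²) = 0.525 m²/day.

0.525 m²/day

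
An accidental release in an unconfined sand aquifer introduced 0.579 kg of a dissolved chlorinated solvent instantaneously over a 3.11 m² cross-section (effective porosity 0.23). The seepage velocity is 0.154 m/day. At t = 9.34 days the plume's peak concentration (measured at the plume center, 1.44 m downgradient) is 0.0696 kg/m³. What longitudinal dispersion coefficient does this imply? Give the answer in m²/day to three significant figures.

1.15 m²/day

At the plume center C_max = M/(n_e·A·√(4πDt)), so D = M²/(4πt·(n_e·A·C_max)²).
n_e·A·C_max = 0.23 × 3.11 × 0.0696 = 0.04978 kg/m.
D = 0.579²/(4π × 9.34 × 0.04978²) = 1.15 m²/day.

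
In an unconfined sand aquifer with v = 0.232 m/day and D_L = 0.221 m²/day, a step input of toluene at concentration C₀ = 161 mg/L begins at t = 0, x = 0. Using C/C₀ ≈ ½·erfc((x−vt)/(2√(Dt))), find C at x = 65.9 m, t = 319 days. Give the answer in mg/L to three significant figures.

121 mg/L

For a continuous step input, C/C₀ ≈ ½·erfc((x−vt)/(2√(Dt))).
vt = 0.232 × 319 = 74.008 m and 2√(Dt) = 2√(0.221 × 319) = 16.79 m.
Argument (x−vt)/(2√(Dt)) = (65.9 − 74.008)/16.79 = -0.4829; ½·erfc(-0.4829) = 0.7527.
C = 161 × 0.7527 = 121 mg/L.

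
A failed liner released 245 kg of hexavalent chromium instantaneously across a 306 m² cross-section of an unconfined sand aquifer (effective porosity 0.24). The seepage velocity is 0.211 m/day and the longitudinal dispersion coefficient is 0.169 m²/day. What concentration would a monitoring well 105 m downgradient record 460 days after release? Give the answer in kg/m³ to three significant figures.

0.0871 kg/m³

For an instantaneous plane source, C(x,t) = M/(n_e·A·√(4πDt)) · exp(−(x−vt)²/(4Dt)), with n_e·A the pore (flow) area.
Plume center vt = 0.211 × 460 = 97.06 m, so the well at 105 m is 7.94 m downgradient of the peak.
√(4πDt) = 31.26 m, giving peak height M/(n_e·A·√(4πDt)) = 245/(0.24 × 306 × 31.26) = 0.1067 kg/m³.
(x−vt)²/(4Dt) = (7.94)²/(4 × 0.169 × 460) = 0.2027; exp(−0.2027) = 0.8165.
C = 0.1067 × 0.8165 = 0.0871 kg/m³.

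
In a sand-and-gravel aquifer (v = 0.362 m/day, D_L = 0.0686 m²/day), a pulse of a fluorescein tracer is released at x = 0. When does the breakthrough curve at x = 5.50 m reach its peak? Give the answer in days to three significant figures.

14.7 days

For the 1D instantaneous-source solution, setting ∂C/∂t = 0 at fixed x gives v²t² + 2Dt − x² = 0, so t = (√(D² + v²x²) − D)/v².
√(D² + v²x²) = √(0.0686² + 0.362² × 5.50²) = 1.992; v² = 0.131044.
t = (1.992 − 0.0686)/0.131044 = 14.7 days (vs. the pure-advection estimate x/v = 15.2 d).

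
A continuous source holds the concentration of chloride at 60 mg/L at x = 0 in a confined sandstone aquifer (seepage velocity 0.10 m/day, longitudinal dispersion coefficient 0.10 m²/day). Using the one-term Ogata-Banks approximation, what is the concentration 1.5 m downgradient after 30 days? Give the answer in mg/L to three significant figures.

For a continuous step input, C/C₀ ≈ ½·erfc((x−vt)/(2√(Dt))).
vt = 0.10 × 30 = 3 m and 2√(Dt) = 2√(0.10 × 30) = 3.464 m.
Argument (x−vt)/(2√(Dt)) = (1.5 − 3)/3.464 = -0.4330; ½·erfc(-0.4330) = 0.7298.
C = 60 × 0.7298 = 43.8 mg/L.

43.8 mg/L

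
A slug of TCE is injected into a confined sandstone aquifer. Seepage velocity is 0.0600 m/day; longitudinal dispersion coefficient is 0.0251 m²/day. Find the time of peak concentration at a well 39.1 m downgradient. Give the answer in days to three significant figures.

For the 1D instantaneous-source solution, setting ∂C/∂t = 0 at fixed x gives v²t² + 2Dt − x² = 0, so t = (√(D² + v²x²) − D)/v².
√(D² + v²x²) = √(0.0251² + 0.0600² × 39.1²) = 2.346; v² = 0.0036.
t = (2.346 − 0.0251)/0.0036 = 645 days (vs. the pure-advection estimate x/v = 652 d).

645 days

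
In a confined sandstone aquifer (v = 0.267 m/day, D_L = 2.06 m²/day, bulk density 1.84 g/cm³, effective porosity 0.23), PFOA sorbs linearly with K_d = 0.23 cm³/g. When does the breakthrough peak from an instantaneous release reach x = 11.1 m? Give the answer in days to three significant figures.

Retardation factor R = 1 + ρ_b·K_d/n = 1 + 1.84 × 0.23/0.23 = 2.840.
Sorption retards both mechanisms: v_R = v/R = 0.09401 m/day, D_R = D/R = 0.7254 m²/day.
Peak time from v_R²t² + 2D_R t − x² = 0: t = (√(D_R² + v_R²x²) − D_R)/v_R².
√(D_R² + v_R²x²) = √(0.7254² + 0.09401² × 11.1²) = 1.271; v_R² = 0.008838.
t = (1.271 − 0.7254)/0.008838 = 61.7 days.

61.7 days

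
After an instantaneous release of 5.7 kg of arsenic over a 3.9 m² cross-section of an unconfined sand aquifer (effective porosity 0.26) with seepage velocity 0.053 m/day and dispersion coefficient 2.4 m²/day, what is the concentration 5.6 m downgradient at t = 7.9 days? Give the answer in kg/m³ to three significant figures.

0.256 kg/m³

For an instantaneous plane source, C(x,t) = M/(n_e·A·√(4πDt)) · exp(−(x−vt)²/(4Dt)), with n_e·A the pore (flow) area.
Plume center vt = 0.053 × 7.9 = 0.4187 m, so the well at 5.6 m is 5.1813 m downgradient of the peak.
√(4πDt) = 15.44 m, giving peak height M/(n_e·A·√(4πDt)) = 5.7/(0.26 × 3.9 × 15.44) = 0.3641 kg/m³.
(x−vt)²/(4Dt) = (5.1813)²/(4 × 2.4 × 7.9) = 0.3540; exp(−0.3540) = 0.7019.
C = 0.3641 × 0.7019 = 0.256 kg/m³.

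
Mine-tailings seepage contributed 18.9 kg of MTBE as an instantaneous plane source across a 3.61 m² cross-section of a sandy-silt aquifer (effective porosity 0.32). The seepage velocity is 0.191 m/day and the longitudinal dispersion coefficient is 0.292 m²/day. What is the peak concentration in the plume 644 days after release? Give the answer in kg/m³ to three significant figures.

The peak of an instantaneous 1D plume sits at x = vt; there the Gaussian factor is 1 and C_max = M/(n_e·A·√(4πDt)), where n_e·A is the pore area the mass is dissolved in.
√(4πDt) = √(4π × 0.292 × 644) = 48.61 m, so C_max = 18.9/(0.32 × 3.61 × 48.61) = 0.337 kg/m³.

0.337 kg/m³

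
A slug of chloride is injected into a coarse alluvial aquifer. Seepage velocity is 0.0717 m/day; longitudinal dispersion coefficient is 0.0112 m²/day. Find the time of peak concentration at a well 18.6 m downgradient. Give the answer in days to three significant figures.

For the 1D instantaneous-source solution, setting ∂C/∂t = 0 at fixed x gives v²t² + 2Dt − x² = 0, so t = (√(D² + v²x²) − D)/v².
√(D² + v²x²) = √(0.0112² + 0.0717² × 18.6²) = 1.334; v² = 0.00514089.
t = (1.334 − 0.0112)/0.00514089 = 257 days (vs. the pure-advection estimate x/v = 259 d).

257 days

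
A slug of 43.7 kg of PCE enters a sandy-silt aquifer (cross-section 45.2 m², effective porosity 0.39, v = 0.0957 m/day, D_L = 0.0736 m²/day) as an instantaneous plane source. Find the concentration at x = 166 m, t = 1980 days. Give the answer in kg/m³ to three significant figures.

For an instantaneous plane source, C(x,t) = M/(n_e·A·√(4πDt)) · exp(−(x−vt)²/(4Dt)), with n_e·A the pore (flow) area.
Plume center vt = 0.0957 × 1980 = 189.486 m, so the well at 166 m is 23.486 m upgradient of the peak.
√(4πDt) = 42.79 m, giving peak height M/(n_e·A·√(4πDt)) = 43.7/(0.39 × 45.2 × 42.79) = 0.05793 kg/m³.
(x−vt)²/(4Dt) = (-23.486)²/(4 × 0.0736 × 1980) = 0.9463; exp(−0.9463) = 0.3882.
C = 0.05793 × 0.3882 = 0.0225 kg/m³.

0.0225 kg/m³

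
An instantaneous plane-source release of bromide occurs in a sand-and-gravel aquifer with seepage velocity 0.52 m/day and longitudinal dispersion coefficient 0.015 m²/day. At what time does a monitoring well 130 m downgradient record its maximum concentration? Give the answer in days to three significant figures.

250 days

For the 1D instantaneous-source solution, setting ∂C/∂t = 0 at fixed x gives v²t² + 2Dt − x² = 0, so t = (√(D² + v²x²) − D)/v².
√(D² + v²x²) = √(0.015² + 0.52² × 130²) = 67.60; v² = 0.2704.
t = (67.60 − 0.015)/0.2704 = 250 days (vs. the pure-advection estimate x/v = 250 d).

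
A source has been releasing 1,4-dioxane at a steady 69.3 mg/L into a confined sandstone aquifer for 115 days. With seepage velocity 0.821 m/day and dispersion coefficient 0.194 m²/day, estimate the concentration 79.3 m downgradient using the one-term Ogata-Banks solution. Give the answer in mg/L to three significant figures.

68.5 mg/L

For a continuous step input, C/C₀ ≈ ½·erfc((x−vt)/(2√(Dt))).
vt = 0.821 × 115 = 94.415 m and 2√(Dt) = 2√(0.194 × 115) = 9.447 m.
Argument (x−vt)/(2√(Dt)) = (79.3 − 94.415)/9.447 = -1.600; ½·erfc(-1.600) = 0.9882.
C = 69.3 × 0.9882 = 68.5 mg/L.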